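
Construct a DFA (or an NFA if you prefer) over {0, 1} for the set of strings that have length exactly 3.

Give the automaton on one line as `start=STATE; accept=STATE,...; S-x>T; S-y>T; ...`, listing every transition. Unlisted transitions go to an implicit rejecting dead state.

We only need to distinguish lengths 0, 1, …, 3, and '>3'. Chain A → B → C → D → E on every symbol, with E looping. Accepting states: {D}.
A 5-state machine:
       0  1 
>  A   B  B 
   B   C  C 
   C   D  D 
 * D   E  E 
   E   E  E 
(> = start, * = accepting)

start=A; accept=D; A-0>B; A-1>B; B-0>C; B-1>C; C-0>D; C-1>D; D-0>E; D-1>E; E-0>E; E-1>E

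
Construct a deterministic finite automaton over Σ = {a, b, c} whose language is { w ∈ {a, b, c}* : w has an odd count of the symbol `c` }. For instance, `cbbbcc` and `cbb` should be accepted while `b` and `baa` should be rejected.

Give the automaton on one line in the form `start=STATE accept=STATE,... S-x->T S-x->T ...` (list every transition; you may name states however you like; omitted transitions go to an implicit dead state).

start=S0 accept=S1 S0-a->S0 S0-b->S0 S0-c->S1 S1-a->S1 S1-b->S1 S1-c->S0

Keep the running count of `c`s modulo 2: each `c` advances along the cycle S0 → S1 → S0 while other symbols loop. Accept at S1.
        a   b   c  
>  S0   S0  S0  S1 
 * S1   S1  S1  S0 
(> = start, * = accepting)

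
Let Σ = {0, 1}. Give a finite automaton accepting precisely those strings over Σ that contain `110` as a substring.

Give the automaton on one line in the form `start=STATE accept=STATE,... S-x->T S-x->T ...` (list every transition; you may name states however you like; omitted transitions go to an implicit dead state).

start=S0 accept=S3 S0-0->S0 S0-1->S1 S1-0->S0 S1-1->S2 S2-0->S3 S2-1->S2 S3-0->S3 S3-1->S3

States S0..S2 record the length of the longest prefix of `110` that matches the current input suffix. Reaching S3 means `110` has been seen, and we stay there forever. Accept from S3.
With 4 states:
        0   1  
>  S0   S0  S1 
   S1   S0  S2 
   S2   S3  S2 
 * S3   S3  S3 
(> = start, * = accepting)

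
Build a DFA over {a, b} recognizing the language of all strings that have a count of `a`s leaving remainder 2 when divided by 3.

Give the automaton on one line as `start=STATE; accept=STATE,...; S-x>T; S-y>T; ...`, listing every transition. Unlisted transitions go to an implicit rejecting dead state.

start=q0; accept=q2; q0-a>q1; q0-b>q0; q1-a>q2; q1-b>q1; q2-a>q0; q2-b>q2

The only thing that matters is how many `a`s have appeared, reduced mod 3. Use one state per residue: q0 for 0, …, q2 for 2. Reading `a` moves to the next residue; anything else stays put. q2 is accepting.
With 3 states:
        a   b  
>  q0   q1  q0 
   q1   q2  q1 
 * q2   q0  q2 
(> = start, * = accepting)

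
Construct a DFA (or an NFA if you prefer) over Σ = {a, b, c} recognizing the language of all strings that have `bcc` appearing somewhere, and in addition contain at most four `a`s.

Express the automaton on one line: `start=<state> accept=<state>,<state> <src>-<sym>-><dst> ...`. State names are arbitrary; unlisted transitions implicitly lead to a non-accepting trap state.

start=q0 accept=q9,q13,q17,q19,q20 q0-a->q1 q0-b->q2 q0-c->q0 q1-a->q3 q1-b->q4 q1-c->q1 q2-a->q1 q2-b->q2 q2-c->q5 q3-a->q6 q3-b->q7 q3-c->q3 q4-a->q3 q4-b->q4 q4-c->q8 q5-a->q1 q5-b->q2 q5-c->q9 q6-a->q10 q6-b->q11 q6-c->q6 q7-a->q6 q7-b->q7 q7-c->q12 q8-a->q3 q8-b->q4 q8-c->q13 q9-a->q13 q9-b->q9 q9-c->q9 q10-a->q14 q10-b->q15 q10-c->q10 q11-a->q10 q11-b->q11 q11-c->q16 q12-a->q6 q12-b->q7 q12-c->q17 q13-a->q17 q13-b->q13 q13-c->q13 q14-a->q14 q14-b->q14 q14-c->q14 q15-a->q14 q15-b->q15 q15-c->q18 q16-a->q10 q16-b->q11 q16-c->q19 q17-a->q19 q17-b->q17 q17-c->q17 q18-a->q14 q18-b->q15 q18-c->q20 q19-a->q20 q19-b->q19 q19-c->q19 q20-a->q14 q20-b->q20 q20-c->q20

Build one automaton per condition and run them in lockstep. One (4 states) tracks whether and how much of `bcc` has been seen; the other (6 states) tracks the count of `a`s, saturating at 5. Each combined state is a pair, one component from each; accept when both components accept. Minimizing collapses redundant product states.
With 21 states:
          a    b    c  
>  q0     q1   q2   q0 
   q1     q3   q4   q1 
   q2     q1   q2   q5 
   q3     q6   q7   q3 
   q4     q3   q4   q8 
   q5     q1   q2   q9 
   q6    q10  q11   q6 
   q7     q6   q7  q12 
   q8     q3   q4  q13 
 * q9    q13   q9   q9 
   q10   q14  q15  q10 
   q11   q10  q11  q16 
   q12    q6   q7  q17 
 * q13   q17  q13  q13 
   q14   q14  q14  q14 
   q15   q14  q15  q18 
   q16   q10  q11  q19 
 * q17   q19  q17  q17 
   q18   q14  q15  q20 
 * q19   q20  q19  q19 
 * q20   q14  q20  q20 
(> = start, * = accepting)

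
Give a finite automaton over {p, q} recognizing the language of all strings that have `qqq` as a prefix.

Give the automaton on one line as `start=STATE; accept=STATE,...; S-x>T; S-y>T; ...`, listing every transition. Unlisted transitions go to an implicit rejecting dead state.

Check the first 3 symbols one by one: S0 through S2 record how many have matched `qqq` so far; any wrong symbol goes to the dead state S4. After all 3 match we enter the accepting sink S3.
        p   q  
>  S0   S4  S1 
   S1   S4  S2 
   S2   S4  S3 
 * S3   S3  S3 
   S4   S4  S4 
(> = start, * = accepting)

start=S0; accept=S3; S0-p>S4; S0-q>S1; S1-p>S4; S1-q>S2; S2-p>S4; S2-q>S3; S3-p>S3; S3-q>S3; S4-p>S4; S4-q>S4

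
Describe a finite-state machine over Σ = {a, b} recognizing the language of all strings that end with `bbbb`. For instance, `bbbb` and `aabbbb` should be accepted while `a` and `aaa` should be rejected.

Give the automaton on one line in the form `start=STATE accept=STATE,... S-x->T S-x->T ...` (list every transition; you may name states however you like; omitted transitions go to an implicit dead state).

Remember how much of `bbbb` the current input suffix matches. State q0 means no match yet; q1 means the last symbol is `b`; q2 means the last 2 symbols are `bb`; q3 means the last 3 symbols are `bbb`; q4 means the last 4 symbols are `bbbb`. Only q4 accepts. On a mismatch, fall back to the longest proper suffix that is still a prefix of `bbbb`.
With 5 states:
        a   b  
>  q0   q0  q1 
   q1   q0  q2 
   q2   q0  q3 
   q3   q0  q4 
 * q4   q0  q4 
(> = start, * = accepting)

start=q0 accept=q4 q0-a->q0 q0-b->q1 q1-a->q0 q1-b->q2 q2-a->q0 q2-b->q3 q3-a->q0 q3-b->q4 q4-a->q0 q4-b->q4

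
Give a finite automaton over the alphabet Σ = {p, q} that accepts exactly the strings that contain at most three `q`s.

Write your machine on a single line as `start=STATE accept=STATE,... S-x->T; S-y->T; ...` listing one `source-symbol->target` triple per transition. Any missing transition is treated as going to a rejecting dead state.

Only the number of `q`s matters, and only up to 4. Make a chain s0 → s1 → s2 → s3 → s4 advanced by each `q` (with s4 absorbing); every other symbol self-loops. The accepting set is {s0, s1, s2, s3}.
With 5 states:
        p   q  
>* s0   s0  s1 
 * s1   s1  s2 
 * s2   s2  s3 
 * s3   s3  s4 
   s4   s4  s4 
(> = start, * = accepting)

start=s0; accept=s0,s1,s2,s3; s0-p->s0; s0-q->s1; s1-p->s1; s1-q->s2; s2-p->s2; s2-q->s3; s3-p->s3; s3-q->s4; s4-p->s4; s4-q->s4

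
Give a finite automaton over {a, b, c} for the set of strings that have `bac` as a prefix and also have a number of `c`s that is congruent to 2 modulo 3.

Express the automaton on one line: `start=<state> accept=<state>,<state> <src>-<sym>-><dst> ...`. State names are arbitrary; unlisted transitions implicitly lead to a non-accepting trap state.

Run two small machines in parallel and take their product. One (5 states) tracks whether the input so far still matches the prefix `bac`; the other (3 states) tracks the count of `c`s modulo 3. Each combined state is a pair, one component from each; accept when both components accept.
9 states suffice.
        a   b   c  
>  q0   q1  q2  q3 
   q1   q1  q1  q3 
   q2   q4  q1  q3 
   q3   q3  q3  q5 
   q4   q1  q1  q6 
   q5   q5  q5  q1 
   q6   q6  q6  q7 
 * q7   q7  q7  q8 
   q8   q8  q8  q6 
(> = start, * = accepting)

start=q0 accept=q7 q0-a->q1 q0-b->q2 q0-c->q3 q1-a->q1 q1-b->q1 q1-c->q3 q2-a->q4 q2-b->q1 q2-c->q3 q3-a->q3 q3-b->q3 q3-c->q5 q4-a->q1 q4-b->q1 q4-c->q6 q5-a->q5 q5-b->q5 q5-c->q1 q6-a->q6 q6-b->q6 q6-c->q7 q7-a->q7 q7-b->q7 q7-c->q8 q8-a->q8 q8-b->q8 q8-c->q6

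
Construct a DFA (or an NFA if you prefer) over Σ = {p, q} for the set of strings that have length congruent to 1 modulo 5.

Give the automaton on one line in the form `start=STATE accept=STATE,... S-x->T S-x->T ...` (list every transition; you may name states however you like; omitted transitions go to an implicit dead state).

Only the length mod 5 matters, so use a 5-cycle: from any state, every input symbol moves to the next state, wrapping E back to A. Mark B accepting.
A 5-state machine:
       p  q 
>  A   B  B 
 * B   C  C 
   C   D  D 
   D   E  E 
   E   A  A 
(> = start, * = accepting)

start=A accept=B A-p->B A-q->B B-p->C B-q->C C-p->D C-q->D D-p->E D-q->E E-p->A E-q->A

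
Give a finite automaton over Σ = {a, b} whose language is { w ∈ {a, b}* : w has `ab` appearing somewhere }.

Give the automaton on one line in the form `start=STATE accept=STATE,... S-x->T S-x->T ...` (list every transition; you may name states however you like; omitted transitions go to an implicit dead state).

start=S0 accept=S2 S0-a->S1 S0-b->S0 S1-a->S1 S1-b->S2 S2-a->S2 S2-b->S2

States S0..S1 record the length of the longest prefix of `ab` that matches the current input suffix. Reaching S2 means `ab` has been seen, and we stay there forever. Accept from S2.
With 3 states:
        a   b  
>  S0   S1  S0 
   S1   S1  S2 
 * S2   S2  S2 
(> = start, * = accepting)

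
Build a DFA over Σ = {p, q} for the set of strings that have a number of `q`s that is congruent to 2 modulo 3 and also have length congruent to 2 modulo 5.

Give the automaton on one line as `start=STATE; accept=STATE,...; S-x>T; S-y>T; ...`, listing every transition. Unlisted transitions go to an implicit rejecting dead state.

start=S0; accept=S5; S0-p>S1; S0-q>S2; S1-p>S3; S1-q>S4; S2-p>S4; S2-q>S5; S3-p>S6; S3-q>S7; S4-p>S7; S4-q>S8; S5-p>S8; S5-q>S6; S6-p>S9; S6-q>S10; S7-p>S10; S7-q>S11; S8-p>S11; S8-q>S9; S9-p>S0; S9-q>S12; S10-p>S12; S10-q>S13; S11-p>S13; S11-q>S0; S12-p>S2; S12-q>S14; S13-p>S14; S13-q>S1; S14-p>S5; S14-q>S3

Build one automaton per condition and run them in lockstep. The first has 3 states tracking the count of `q`s modulo 3; the second has 5 states tracking the input length modulo 5. A product state is a pair (one from each), accepting exactly when both do.
With 15 states:
          p    q  
>  S0     S1   S2 
   S1     S3   S4 
   S2     S4   S5 
   S3     S6   S7 
   S4     S7   S8 
 * S5     S8   S6 
   S6     S9  S10 
   S7    S10  S11 
   S8    S11   S9 
   S9     S0  S12 
   S10   S12  S13 
   S11   S13   S0 
   S12    S2  S14 
   S13   S14   S1 
   S14    S5   S3 
(> = start, * = accepting)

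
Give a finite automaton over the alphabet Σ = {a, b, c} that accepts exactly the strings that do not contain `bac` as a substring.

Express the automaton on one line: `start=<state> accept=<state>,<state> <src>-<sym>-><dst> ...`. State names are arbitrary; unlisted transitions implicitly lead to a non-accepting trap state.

This is the complement of 'contains `bac`'. Use the same substring-matching states — S0 through S3 holding how much of `bac` has just been matched — but flip the accepting set: everything except the trap S3 accepts.
        a   b   c  
>* S0   S0  S1  S0 
 * S1   S2  S1  S0 
 * S2   S0  S1  S3 
   S3   S3  S3  S3 
(> = start, * = accepting)

start=S0 accept=S0,S1,S2 S0-a->S0 S0-b->S1 S0-c->S0 S1-a->S2 S1-b->S1 S1-c->S0 S2-a->S0 S2-b->S1 S2-c->S3 S3-a->S3 S3-b->S3 S3-c->S3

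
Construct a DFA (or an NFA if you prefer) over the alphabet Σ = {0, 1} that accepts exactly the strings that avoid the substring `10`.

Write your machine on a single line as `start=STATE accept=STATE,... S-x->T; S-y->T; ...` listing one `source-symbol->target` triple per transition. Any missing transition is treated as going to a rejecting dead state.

start=S0; accept=S0,S1; S0-0->S0; S0-1->S1; S1-0->S2; S1-1->S1; S2-0->S2; S2-1->S2

Track partial matches of the forbidden pattern `10`. State S2 is a dead state reached once `10` has occurred; every other state accepts. S0 means no part of `10` is currently matched.
With 3 states:
        0   1  
>* S0   S0  S1 
 * S1   S2  S1 
   S2   S2  S2 
(> = start, * = accepting)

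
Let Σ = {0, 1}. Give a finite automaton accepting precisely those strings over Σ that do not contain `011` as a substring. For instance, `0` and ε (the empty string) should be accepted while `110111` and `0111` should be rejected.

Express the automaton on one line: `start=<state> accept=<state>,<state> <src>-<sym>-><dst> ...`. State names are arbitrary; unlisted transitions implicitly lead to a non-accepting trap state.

Track partial matches of the forbidden pattern `011`. State D is a dead state reached once `011` has occurred; every other state accepts. A means no part of `011` is currently matched.
A 4-state machine:
       0  1 
>* A   B  A 
 * B   B  C 
 * C   B  D 
   D   D  D 
(> = start, * = accepting)

start=A accept=A,B,C A-0->B A-1->A B-0->B B-1->C C-0->B C-1->D D-0->D D-1->D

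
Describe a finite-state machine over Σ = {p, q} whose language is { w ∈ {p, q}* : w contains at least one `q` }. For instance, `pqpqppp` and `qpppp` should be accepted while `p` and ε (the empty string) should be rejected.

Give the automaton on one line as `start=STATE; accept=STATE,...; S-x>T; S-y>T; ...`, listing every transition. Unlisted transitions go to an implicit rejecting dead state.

start=A; accept=B,C; A-p>A; A-q>B; B-p>B; B-q>C; C-p>C; C-q>C

Only the number of `q`s matters, and only up to 2. Make a chain A → B → C advanced by each `q` (with C absorbing); every other symbol self-loops. The accepting set is {B, C}.
3 states suffice.
       p  q 
>  A   A  B 
 * B   B  C 
 * C   C  C 
(> = start, * = accepting)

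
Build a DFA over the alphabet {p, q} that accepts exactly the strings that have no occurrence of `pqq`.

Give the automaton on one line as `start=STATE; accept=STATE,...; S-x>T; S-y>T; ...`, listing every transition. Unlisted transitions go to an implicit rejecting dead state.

start=s0; accept=s0,s1,s2; s0-p>s1; s0-q>s0; s1-p>s1; s1-q>s2; s2-p>s1; s2-q>s3; s3-p>s3; s3-q>s3

Track partial matches of the forbidden pattern `pqq`. State s3 is a dead state reached once `pqq` has occurred; every other state accepts. s0 means no part of `pqq` is currently matched.
        p   q  
>* s0   s1  s0 
 * s1   s1  s2 
 * s2   s1  s3 
   s3   s3  s3 
(> = start, * = accepting)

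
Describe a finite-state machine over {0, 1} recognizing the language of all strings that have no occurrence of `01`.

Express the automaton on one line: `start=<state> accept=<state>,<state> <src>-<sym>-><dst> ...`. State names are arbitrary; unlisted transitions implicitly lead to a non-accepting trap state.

start=q0 accept=q0,q1 q0-0->q1 q0-1->q0 q1-0->q1 q1-1->q2 q2-0->q2 q2-1->q2

This is the complement of 'contains `01`'. Use the same substring-matching states — q0 through q2 holding how much of `01` has just been matched — but flip the accepting set: everything except the trap q2 accepts.
        0   1  
>* q0   q1  q0 
 * q1   q1  q2 
   q2   q2  q2 
(> = start, * = accepting)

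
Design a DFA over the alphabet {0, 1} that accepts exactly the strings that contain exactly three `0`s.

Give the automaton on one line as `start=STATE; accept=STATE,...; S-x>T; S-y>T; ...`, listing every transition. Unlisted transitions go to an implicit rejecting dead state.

start=q0; accept=q3; q0-0>q1; q0-1>q0; q1-0>q2; q1-1>q1; q2-0>q3; q2-1>q2; q3-0>q4; q3-1>q3; q4-0>q4; q4-1>q4

Count `0`s, saturating at 4: states q0 through q3 mean 0 through 3 `0`s seen; q4 means more than 3. Each `0` increments (capped at q4); other symbols loop. Accept from {q3}.
5 states suffice.
        0   1  
>  q0   q1  q0 
   q1   q2  q1 
   q2   q3  q2 
 * q3   q4  q3 
   q4   q4  q4 
(> = start, * = accepting)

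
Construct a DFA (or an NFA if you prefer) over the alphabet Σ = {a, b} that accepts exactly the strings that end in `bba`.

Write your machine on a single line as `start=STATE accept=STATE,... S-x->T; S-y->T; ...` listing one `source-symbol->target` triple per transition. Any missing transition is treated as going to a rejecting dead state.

start=s0; accept=s3; s0-a->s0; s0-b->s1; s1-a->s0; s1-b->s2; s2-a->s3; s2-b->s2; s3-a->s0; s3-b->s1

Remember how much of `bba` the current input suffix matches. State s0 means no match yet; s1 means the last symbol is `b`; s2 means the last 2 symbols are `bb`; s3 means the last 3 symbols are `bba`. Only s3 accepts. On a mismatch, fall back to the longest proper suffix that is still a prefix of `bba`.
        a   b  
>  s0   s0  s1 
   s1   s0  s2 
   s2   s3  s2 
 * s3   s0  s1 
(> = start, * = accepting)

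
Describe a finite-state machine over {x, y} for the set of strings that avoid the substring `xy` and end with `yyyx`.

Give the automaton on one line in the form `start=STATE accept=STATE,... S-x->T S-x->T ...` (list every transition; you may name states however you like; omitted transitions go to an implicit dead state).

Run two small machines in parallel and take their product. One (3 states) tracks partial matches of the forbidden pattern `xy`; the other (5 states) tracks how much of the suffix `yyyx` has currently been matched. Each combined state is a pair, one component from each; accept when both components accept. Equivalent product states are then merged.
        x   y  
>  q0   q1  q2 
   q1   q1  q1 
   q2   q1  q3 
   q3   q1  q4 
   q4   q5  q4 
 * q5   q1  q1 
(> = start, * = accepting)

start=q0 accept=q5 q0-x->q1 q0-y->q2 q1-x->q1 q1-y->q1 q2-x->q1 q2-y->q3 q3-x->q1 q3-y->q4 q4-x->q5 q4-y->q4 q5-x->q1 q5-y->q1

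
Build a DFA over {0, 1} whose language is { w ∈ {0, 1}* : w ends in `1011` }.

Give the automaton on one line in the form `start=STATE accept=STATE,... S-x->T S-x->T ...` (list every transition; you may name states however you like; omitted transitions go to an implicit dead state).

Let each state record the length of the longest suffix of the input read so far that is also a prefix of `1011`. S1 means the last symbol is `1`; S2 means the last 2 symbols are `10`; S3 means the last 3 symbols are `101`; S4 means the last 4 symbols are `1011`. Accept only at S4, where the string currently ends in `1011`.
A 5-state machine:
        0   1  
>  S0   S0  S1 
   S1   S2  S1 
   S2   S0  S3 
   S3   S2  S4 
 * S4   S2  S1 
(> = start, * = accepting)

start=S0 accept=S4 S0-0->S0 S0-1->S1 S1-0->S2 S1-1->S1 S2-0->S0 S2-1->S3 S3-0->S2 S3-1->S4 S4-0->S2 S4-1->S1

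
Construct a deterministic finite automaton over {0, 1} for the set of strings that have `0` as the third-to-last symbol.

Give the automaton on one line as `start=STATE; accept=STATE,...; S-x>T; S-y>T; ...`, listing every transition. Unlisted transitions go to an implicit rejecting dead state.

start=q0; accept=q7,q8,q9,q10; q0-0>q1; q0-1>q2; q1-0>q3; q1-1>q4; q2-0>q5; q2-1>q6; q3-0>q7; q3-1>q8; q4-0>q9; q4-1>q10; q5-0>q11; q5-1>q12; q6-0>q13; q6-1>q14; q7-0>q7; q7-1>q8; q8-0>q9; q8-1>q10; q9-0>q11; q9-1>q12; q10-0>q13; q10-1>q14; q11-0>q7; q11-1>q8; q12-0>q9; q12-1>q10; q13-0>q11; q13-1>q12; q14-0>q13; q14-1>q14

Because acceptance depends on a position counted from the end, the machine has to buffer the most recent 3 symbols. Make each state the string of the last up-to-3 symbols read; on input `x` shift the window left and append `x`. Accept when the buffered window has length 3 and begins with `0`.
A 15-state machine:
          0    1  
>  q0     q1   q2 
   q1     q3   q4 
   q2     q5   q6 
   q3     q7   q8 
   q4     q9  q10 
   q5    q11  q12 
   q6    q13  q14 
 * q7     q7   q8 
 * q8     q9  q10 
 * q9    q11  q12 
 * q10   q13  q14 
   q11    q7   q8 
   q12    q9  q10 
   q13   q11  q12 
   q14   q13  q14 
(> = start, * = accepting)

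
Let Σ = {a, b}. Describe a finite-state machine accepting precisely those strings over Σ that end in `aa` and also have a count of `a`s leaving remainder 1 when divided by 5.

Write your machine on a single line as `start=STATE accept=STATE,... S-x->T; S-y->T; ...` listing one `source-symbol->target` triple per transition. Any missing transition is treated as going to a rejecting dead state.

Run two small machines in parallel and take their product. One (3 states) tracks how much of the suffix `aa` has currently been matched; the other (5 states) tracks the count of `a`s modulo 5. Each combined state is a pair, one component from each; accept when both components accept. After merging equivalent states the machine shrinks.
With 7 states:
        a   b  
>  s0   s1  s0 
   s1   s2  s1 
   s2   s3  s2 
   s3   s4  s3 
   s4   s5  s4 
   s5   s6  s0 
 * s6   s2  s1 
(> = start, * = accepting)

start=s0; accept=s6; s0-a->s1; s0-b->s0; s1-a->s2; s1-b->s1; s2-a->s3; s2-b->s2; s3-a->s4; s3-b->s3; s4-a->s5; s4-b->s4; s5-a->s6; s5-b->s0; s6-a->s2; s6-b->s1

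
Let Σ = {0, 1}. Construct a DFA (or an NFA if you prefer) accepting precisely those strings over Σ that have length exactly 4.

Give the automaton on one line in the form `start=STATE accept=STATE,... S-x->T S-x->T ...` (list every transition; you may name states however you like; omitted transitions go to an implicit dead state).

start=A accept=E A-0->B A-1->B B-0->C B-1->C C-0->D C-1->D D-0->E D-1->E E-0->F E-1->F F-0->F F-1->F

Count input length up to 5: every symbol moves from A toward F, which means 'more than 4' and absorbs. Accept from {E}.
       0  1 
>  A   B  B 
   B   C  C 
   C   D  D 
   D   E  E 
 * E   F  F 
   F   F  F 
(> = start, * = accepting)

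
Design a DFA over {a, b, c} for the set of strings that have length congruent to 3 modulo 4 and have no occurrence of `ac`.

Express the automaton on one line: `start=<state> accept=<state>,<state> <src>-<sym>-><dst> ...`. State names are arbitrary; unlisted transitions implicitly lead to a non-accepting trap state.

start=q0 accept=q6,q7 q0-a->q1 q0-b->q2 q0-c->q2 q1-a->q3 q1-b->q4 q1-c->q5 q2-a->q3 q2-b->q4 q2-c->q4 q3-a->q6 q3-b->q7 q3-c->q5 q4-a->q6 q4-b->q7 q4-c->q7 q5-a->q5 q5-b->q5 q5-c->q5 q6-a->q8 q6-b->q0 q6-c->q5 q7-a->q8 q7-b->q0 q7-c->q0 q8-a->q1 q8-b->q2 q8-c->q5

Run two small machines in parallel and take their product. The first has 4 states tracking the input length modulo 4; the second has 3 states tracking partial matches of the forbidden pattern `ac`. A product state is a pair (one from each), accepting exactly when both do. Minimizing collapses redundant product states.
A 9-state machine:
        a   b   c  
>  q0   q1  q2  q2 
   q1   q3  q4  q5 
   q2   q3  q4  q4 
   q3   q6  q7  q5 
   q4   q6  q7  q7 
   q5   q5  q5  q5 
 * q6   q8  q0  q5 
 * q7   q8  q0  q0 
   q8   q1  q2  q5 
(> = start, * = accepting)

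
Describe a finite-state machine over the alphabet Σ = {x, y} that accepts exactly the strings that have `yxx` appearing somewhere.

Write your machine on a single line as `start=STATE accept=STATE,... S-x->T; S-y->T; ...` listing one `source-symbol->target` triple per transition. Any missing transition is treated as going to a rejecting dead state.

start=A; accept=D; A-x->A; A-y->B; B-x->C; B-y->B; C-x->D; C-y->B; D-x->D; D-y->D

States A..C record the length of the longest prefix of `yxx` that matches the current input suffix. Reaching D means `yxx` has been seen, and we stay there forever. Accept from D.
4 states suffice.
       x  y 
>  A   A  B 
   B   C  B 
   C   D  B 
 * D   D  D 
(> = start, * = accepting)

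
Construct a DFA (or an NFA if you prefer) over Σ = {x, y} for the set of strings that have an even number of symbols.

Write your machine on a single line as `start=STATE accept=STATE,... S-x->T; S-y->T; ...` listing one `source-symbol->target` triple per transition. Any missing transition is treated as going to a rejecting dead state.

start=A; accept=A; A-x->B; A-y->B; B-x->A; B-y->A

Only the length mod 2 matters, so use a 2-cycle: from any state, every input symbol moves to the next state, wrapping B back to A. Mark A accepting.
       x  y 
>* A   B  B 
   B   A  A 
(> = start, * = accepting)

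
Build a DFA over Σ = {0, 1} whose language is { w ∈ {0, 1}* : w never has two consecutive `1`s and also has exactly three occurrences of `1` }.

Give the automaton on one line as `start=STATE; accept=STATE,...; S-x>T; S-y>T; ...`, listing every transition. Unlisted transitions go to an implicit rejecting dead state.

start=S0; accept=S6; S0-0>S0; S0-1>S1; S1-0>S2; S1-1>S3; S2-0>S2; S2-1>S4; S3-0>S3; S3-1>S3; S4-0>S5; S4-1>S3; S5-0>S5; S5-1>S6; S6-0>S6; S6-1>S3

Build one automaton per condition and run them in lockstep. One (3 states) tracks partial matches of the forbidden pattern `11`; the other (5 states) tracks the count of `1`s, saturating at 4. Each combined state is a pair, one component from each; accept when both components accept. After merging equivalent states the machine shrinks.
A 7-state machine:
        0   1  
>  S0   S0  S1 
   S1   S2  S3 
   S2   S2  S4 
   S3   S3  S3 
   S4   S5  S3 
   S5   S5  S6 
 * S6   S6  S3 
(> = start, * = accepting)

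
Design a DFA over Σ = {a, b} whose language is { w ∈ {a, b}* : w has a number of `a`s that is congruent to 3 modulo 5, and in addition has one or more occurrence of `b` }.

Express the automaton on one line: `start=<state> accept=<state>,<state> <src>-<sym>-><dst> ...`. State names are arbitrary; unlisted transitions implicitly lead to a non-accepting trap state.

Handle the two conditions separately and then intersect. One (5 states) tracks the count of `a`s modulo 5; the other (3 states) tracks the count of `b`s, saturating at 2. Each combined state is a pair, one component from each; accept when both components accept. Equivalent product states are then merged.
With 10 states:
        a   b  
>  S0   S1  S2 
   S1   S3  S4 
   S2   S4  S2 
   S3   S5  S6 
   S4   S6  S4 
   S5   S7  S8 
   S6   S8  S6 
   S7   S0  S9 
 * S8   S9  S8 
   S9   S2  S9 
(> = start, * = accepting)

start=S0 accept=S8 S0-a->S1 S0-b->S2 S1-a->S3 S1-b->S4 S2-a->S4 S2-b->S2 S3-a->S5 S3-b->S6 S4-a->S6 S4-b->S4 S5-a->S7 S5-b->S8 S6-a->S8 S6-b->S6 S7-a->S0 S7-b->S9 S8-a->S9 S8-b->S8 S9-a->S2 S9-b->S9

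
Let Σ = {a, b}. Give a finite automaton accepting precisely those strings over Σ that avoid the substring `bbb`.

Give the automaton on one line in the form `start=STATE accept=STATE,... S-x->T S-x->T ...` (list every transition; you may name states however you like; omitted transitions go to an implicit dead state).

start=s0 accept=s0,s1,s2 s0-a->s0 s0-b->s1 s1-a->s0 s1-b->s2 s2-a->s0 s2-b->s3 s3-a->s3 s3-b->s3

Track partial matches of the forbidden pattern `bbb`. State s3 is a dead state reached once `bbb` has occurred; every other state accepts. s0 means no part of `bbb` is currently matched.
        a   b  
>* s0   s0  s1 
 * s1   s0  s2 
 * s2   s0  s3 
   s3   s3  s3 
(> = start, * = accepting)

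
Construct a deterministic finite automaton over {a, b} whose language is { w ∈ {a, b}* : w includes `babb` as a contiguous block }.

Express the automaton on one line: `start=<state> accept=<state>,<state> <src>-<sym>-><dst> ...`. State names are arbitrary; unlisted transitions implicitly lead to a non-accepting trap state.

States q0..q3 record the length of the longest prefix of `babb` that matches the current input suffix. Reaching q4 means `babb` has been seen, and we stay there forever. Accept from q4.
With 5 states:
        a   b  
>  q0   q0  q1 
   q1   q2  q1 
   q2   q0  q3 
   q3   q2  q4 
 * q4   q4  q4 
(> = start, * = accepting)

start=q0 accept=q4 q0-a->q0 q0-b->q1 q1-a->q2 q1-b->q1 q2-a->q0 q2-b->q3 q3-a->q2 q3-b->q4 q4-a->q4 q4-b->q4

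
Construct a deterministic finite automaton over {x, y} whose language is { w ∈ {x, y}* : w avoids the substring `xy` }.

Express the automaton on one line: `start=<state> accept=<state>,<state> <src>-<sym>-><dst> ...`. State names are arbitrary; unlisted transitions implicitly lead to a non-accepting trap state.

start=S0 accept=S0,S1 S0-x->S1 S0-y->S0 S1-x->S1 S1-y->S2 S2-x->S2 S2-y->S2

Track partial matches of the forbidden pattern `xy`. State S2 is a dead state reached once `xy` has occurred; every other state accepts. S0 means no part of `xy` is currently matched.
        x   y  
>* S0   S1  S0 
 * S1   S1  S2 
   S2   S2  S2 
(> = start, * = accepting)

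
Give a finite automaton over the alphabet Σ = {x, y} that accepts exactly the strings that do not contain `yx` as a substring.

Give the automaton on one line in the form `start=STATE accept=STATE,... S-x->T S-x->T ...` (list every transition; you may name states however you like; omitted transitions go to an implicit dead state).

Track partial matches of the forbidden pattern `yx`. State q2 is a dead state reached once `yx` has occurred; every other state accepts. q0 means no part of `yx` is currently matched.
3 states suffice.
        x   y  
>* q0   q0  q1 
 * q1   q2  q1 
   q2   q2  q2 
(> = start, * = accepting)

start=q0 accept=q0,q1 q0-x->q0 q0-y->q1 q1-x->q2 q1-y->q1 q2-x->q2 q2-y->q2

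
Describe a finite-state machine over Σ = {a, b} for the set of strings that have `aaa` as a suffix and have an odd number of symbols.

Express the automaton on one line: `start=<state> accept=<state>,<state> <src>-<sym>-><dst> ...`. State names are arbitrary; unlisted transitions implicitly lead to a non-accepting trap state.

start=q0 accept=q4 q0-a->q1 q0-b->q2 q1-a->q3 q1-b->q0 q2-a->q0 q2-b->q0 q3-a->q4 q3-b->q2 q4-a->q3 q4-b->q0

Handle the two conditions separately and then intersect. One (4 states) tracks how much of the suffix `aaa` has currently been matched; the other (2 states) tracks the input length modulo 2. Each combined state is a pair, one component from each; accept when both components accept. Minimizing collapses redundant product states.
5 states suffice.
        a   b  
>  q0   q1  q2 
   q1   q3  q0 
   q2   q0  q0 
   q3   q4  q2 
 * q4   q3  q0 
(> = start, * = accepting)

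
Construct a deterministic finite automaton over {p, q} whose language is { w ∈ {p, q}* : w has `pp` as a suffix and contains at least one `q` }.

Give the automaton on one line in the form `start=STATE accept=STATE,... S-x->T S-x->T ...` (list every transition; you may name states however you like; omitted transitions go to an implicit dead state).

start=S0 accept=S3 S0-p->S0 S0-q->S1 S1-p->S2 S1-q->S1 S2-p->S3 S2-q->S1 S3-p->S3 S3-q->S1

Build one automaton per condition and run them in lockstep. One (3 states) tracks how much of the suffix `pp` has currently been matched; the other (3 states) tracks the count of `q`s, saturating at 2. Each combined state is a pair, one component from each; accept when both components accept. Minimizing collapses redundant product states.
A 4-state machine:
        p   q  
>  S0   S0  S1 
   S1   S2  S1 
   S2   S3  S1 
 * S3   S3  S1 
(> = start, * = accepting)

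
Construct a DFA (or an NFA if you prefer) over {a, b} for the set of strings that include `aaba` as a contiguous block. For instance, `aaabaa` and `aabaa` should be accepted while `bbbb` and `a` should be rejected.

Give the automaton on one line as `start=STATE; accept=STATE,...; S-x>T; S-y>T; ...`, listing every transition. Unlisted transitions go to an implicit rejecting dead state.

start=S0; accept=S4; S0-a>S1; S0-b>S0; S1-a>S2; S1-b>S0; S2-a>S2; S2-b>S3; S3-a>S4; S3-b>S0; S4-a>S4; S4-b>S4

Track how much of `aaba` has been matched so far: state S0 is no progress, S4 is the absorbing accept state reached once `aaba` has occurred. Intermediate states record partial matches; on a mismatch, fall back to the longest reusable overlap.
A 5-state machine:
        a   b  
>  S0   S1  S0 
   S1   S2  S0 
   S2   S2  S3 
   S3   S4  S0 
 * S4   S4  S4 
(> = start, * = accepting)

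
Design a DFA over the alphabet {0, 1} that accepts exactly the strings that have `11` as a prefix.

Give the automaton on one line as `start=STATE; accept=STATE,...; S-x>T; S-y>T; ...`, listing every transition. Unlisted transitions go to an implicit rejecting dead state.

Check the first 2 symbols one by one: A through B record how many have matched `11` so far; any wrong symbol goes to the dead state D. After all 2 match we enter the accepting sink C.
4 states suffice.
       0  1 
>  A   D  B 
   B   D  C 
 * C   C  C 
   D   D  D 
(> = start, * = accepting)

start=A; accept=C; A-0>D; A-1>B; B-0>D; B-1>C; C-0>C; C-1>C; D-0>D; D-1>D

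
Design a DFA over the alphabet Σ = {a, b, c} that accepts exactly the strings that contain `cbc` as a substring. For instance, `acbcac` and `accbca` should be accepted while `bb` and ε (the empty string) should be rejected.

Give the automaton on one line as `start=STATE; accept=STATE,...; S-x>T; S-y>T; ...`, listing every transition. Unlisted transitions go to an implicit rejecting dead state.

Track how much of `cbc` has been matched so far: state s0 is no progress, s3 is the absorbing accept state reached once `cbc` has occurred. Intermediate states record partial matches; on a mismatch, fall back to the longest reusable overlap.
With 4 states:
        a   b   c  
>  s0   s0  s0  s1 
   s1   s0  s2  s1 
   s2   s0  s0  s3 
 * s3   s3  s3  s3 
(> = start, * = accepting)

start=s0; accept=s3; s0-a>s0; s0-b>s0; s0-c>s1; s1-a>s0; s1-b>s2; s1-c>s1; s2-a>s0; s2-b>s0; s2-c>s3; s3-a>s3; s3-b>s3; s3-c>s3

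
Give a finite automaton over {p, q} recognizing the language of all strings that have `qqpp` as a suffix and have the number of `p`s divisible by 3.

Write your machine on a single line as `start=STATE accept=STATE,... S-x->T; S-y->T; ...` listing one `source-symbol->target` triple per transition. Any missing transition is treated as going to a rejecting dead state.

start=A; accept=G; A-p->B; A-q->A; B-p->C; B-q->D; C-p->A; C-q->C; D-p->C; D-q->E; E-p->F; E-q->E; F-p->G; F-q->C; G-p->B; G-q->A

Build one automaton per condition and run them in lockstep. One (5 states) tracks how much of the suffix `qqpp` has currently been matched; the other (3 states) tracks the count of `p`s modulo 3. Each combined state is a pair, one component from each; accept when both components accept. After merging equivalent states the machine shrinks.
7 states suffice.
       p  q 
>  A   B  A 
   B   C  D 
   C   A  C 
   D   C  E 
   E   F  E 
   F   G  C 
 * G   B  A 
(> = start, * = accepting)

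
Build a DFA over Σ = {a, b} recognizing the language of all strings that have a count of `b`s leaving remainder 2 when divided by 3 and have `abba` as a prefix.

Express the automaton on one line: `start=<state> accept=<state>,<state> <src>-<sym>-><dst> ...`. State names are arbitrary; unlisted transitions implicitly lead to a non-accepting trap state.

Run two small machines in parallel and take their product. The first has 3 states tracking the count of `b`s modulo 3; the second has 6 states tracking whether the input so far still matches the prefix `abba`. A product state is a pair (one from each), accepting exactly when both do.
A 10-state machine:
        a   b  
>  q0   q1  q2 
   q1   q3  q4 
   q2   q2  q5 
   q3   q3  q2 
   q4   q2  q6 
   q5   q5  q3 
   q6   q7  q3 
 * q7   q7  q8 
   q8   q8  q9 
   q9   q9  q7 
(> = start, * = accepting)

start=q0 accept=q7 q0-a->q1 q0-b->q2 q1-a->q3 q1-b->q4 q2-a->q2 q2-b->q5 q3-a->q3 q3-b->q2 q4-a->q2 q4-b->q6 q5-a->q5 q5-b->q3 q6-a->q7 q6-b->q3 q7-a->q7 q7-b->q8 q8-a->q8 q8-b->q9 q9-a->q9 q9-b->q7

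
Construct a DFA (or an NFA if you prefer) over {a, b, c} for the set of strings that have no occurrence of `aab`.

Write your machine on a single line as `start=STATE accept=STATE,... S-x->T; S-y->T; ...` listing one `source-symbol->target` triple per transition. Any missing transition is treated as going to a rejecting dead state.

This is the complement of 'contains `aab`'. Use the same substring-matching states — q0 through q3 holding how much of `aab` has just been matched — but flip the accepting set: everything except the trap q3 accepts.
With 4 states:
        a   b   c  
>* q0   q1  q0  q0 
 * q1   q2  q0  q0 
 * q2   q2  q3  q0 
   q3   q3  q3  q3 
(> = start, * = accepting)

start=q0; accept=q0,q1,q2; q0-a->q1; q0-b->q0; q0-c->q0; q1-a->q2; q1-b->q0; q1-c->q0; q2-a->q2; q2-b->q3; q2-c->q0; q3-a->q3; q3-b->q3; q3-c->q3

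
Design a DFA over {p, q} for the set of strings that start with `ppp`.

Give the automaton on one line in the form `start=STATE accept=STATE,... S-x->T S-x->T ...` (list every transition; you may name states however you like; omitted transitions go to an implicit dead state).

start=A accept=D A-p->B A-q->E B-p->C B-q->E C-p->D C-q->E D-p->D D-q->D E-p->E E-q->E

Walk along `ppp` while the input agrees: from A take `p` to B, and so on. Any deviation drops to the rejecting sink E. Once D is reached the prefix is confirmed and every continuation is accepted.
       p  q 
>  A   B  E 
   B   C  E 
   C   D  E 
 * D   D  D 
   E   E  E 
(> = start, * = accepting)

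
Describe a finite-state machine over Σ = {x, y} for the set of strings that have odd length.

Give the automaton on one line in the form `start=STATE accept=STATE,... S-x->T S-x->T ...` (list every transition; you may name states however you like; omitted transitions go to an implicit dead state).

start=s0 accept=s1 s0-x->s1 s0-y->s1 s1-x->s0 s1-y->s0

Only the length mod 2 matters, so use a 2-cycle: from any state, every input symbol moves to the next state, wrapping s1 back to s0. Mark s1 accepting.
        x   y  
>  s0   s1  s1 
 * s1   s0  s0 
(> = start, * = accepting)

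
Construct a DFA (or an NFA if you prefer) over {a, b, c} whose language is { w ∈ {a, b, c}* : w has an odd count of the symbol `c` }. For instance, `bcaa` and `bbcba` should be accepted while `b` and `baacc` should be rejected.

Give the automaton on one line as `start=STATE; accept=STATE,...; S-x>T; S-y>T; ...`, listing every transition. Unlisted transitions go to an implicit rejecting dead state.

start=S0; accept=S1; S0-a>S0; S0-b>S0; S0-c>S1; S1-a>S1; S1-b>S1; S1-c>S0

Keep the running count of `c`s modulo 2: each `c` advances along the cycle S0 → S1 → S0 while other symbols loop. Accept at S1.
2 states suffice.
        a   b   c  
>  S0   S0  S0  S1 
 * S1   S1  S1  S0 
(> = start, * = accepting)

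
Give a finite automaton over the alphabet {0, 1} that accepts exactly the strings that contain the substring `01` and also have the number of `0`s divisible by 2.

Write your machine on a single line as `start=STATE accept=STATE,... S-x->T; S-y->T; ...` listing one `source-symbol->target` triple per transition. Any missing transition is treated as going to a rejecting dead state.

start=A; accept=E; A-0->B; A-1->A; B-0->C; B-1->D; C-0->B; C-1->E; D-0->E; D-1->D; E-0->D; E-1->E

Build one automaton per condition and run them in lockstep. The first has 3 states tracking whether and how much of `01` has been seen; the second has 2 states tracking the count of `0`s modulo 2. A product state is a pair (one from each), accepting exactly when both do.
With 5 states:
       0  1 
>  A   B  A 
   B   C  D 
   C   B  E 
   D   E  D 
 * E   D  E 
(> = start, * = accepting)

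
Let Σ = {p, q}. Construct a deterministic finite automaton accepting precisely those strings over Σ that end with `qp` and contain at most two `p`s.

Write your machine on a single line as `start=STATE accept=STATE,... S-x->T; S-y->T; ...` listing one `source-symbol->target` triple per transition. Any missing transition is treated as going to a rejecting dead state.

start=S0; accept=S5,S6; S0-p->S1; S0-q->S2; S1-p->S3; S1-q->S4; S2-p->S5; S2-q->S2; S3-p->S3; S3-q->S3; S4-p->S6; S4-q->S4; S5-p->S3; S5-q->S4; S6-p->S3; S6-q->S3

Run two small machines in parallel and take their product. One (3 states) tracks how much of the suffix `qp` has currently been matched; the other (4 states) tracks the count of `p`s, saturating at 3. Each combined state is a pair, one component from each; accept when both components accept. Minimizing collapses redundant product states.
7 states suffice.
        p   q  
>  S0   S1  S2 
   S1   S3  S4 
   S2   S5  S2 
   S3   S3  S3 
   S4   S6  S4 
 * S5   S3  S4 
 * S6   S3  S3 
(> = start, * = accepting)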